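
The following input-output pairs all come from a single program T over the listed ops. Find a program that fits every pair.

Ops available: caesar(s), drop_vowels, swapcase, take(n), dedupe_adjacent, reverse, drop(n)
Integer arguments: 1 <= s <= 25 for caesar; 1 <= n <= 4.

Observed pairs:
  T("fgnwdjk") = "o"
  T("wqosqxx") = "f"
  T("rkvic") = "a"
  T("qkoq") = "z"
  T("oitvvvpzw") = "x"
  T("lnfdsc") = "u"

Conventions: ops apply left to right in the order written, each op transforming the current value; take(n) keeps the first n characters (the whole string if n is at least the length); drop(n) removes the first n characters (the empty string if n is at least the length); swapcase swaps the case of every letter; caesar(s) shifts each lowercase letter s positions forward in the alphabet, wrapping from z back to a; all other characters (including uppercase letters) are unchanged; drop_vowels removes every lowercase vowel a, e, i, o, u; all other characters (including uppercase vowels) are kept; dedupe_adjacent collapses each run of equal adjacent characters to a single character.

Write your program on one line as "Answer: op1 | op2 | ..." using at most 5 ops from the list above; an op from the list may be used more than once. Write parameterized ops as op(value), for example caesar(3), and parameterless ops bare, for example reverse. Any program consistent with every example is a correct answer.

caesar(16) | caesar(14) | take(1) | caesar(5)

Check, running the answer program on each example:
  "fgnwdjk" -> "vwdmtza" -> "jkrahno" -> "j" -> "o"
  "wqosqxx" -> "mgeignn" -> "auswubb" -> "a" -> "f"
  "rkvic" -> "halys" -> "vozmg" -> "v" -> "a"
  "qkoq" -> "gaeg" -> "uosu" -> "u" -> "z"
  "oitvvvpzw" -> "eyjlllfpm" -> "smxzzztda" -> "s" -> "x"
  "lnfdsc" -> "bdvtis" -> "prjhwg" -> "p" -> "u"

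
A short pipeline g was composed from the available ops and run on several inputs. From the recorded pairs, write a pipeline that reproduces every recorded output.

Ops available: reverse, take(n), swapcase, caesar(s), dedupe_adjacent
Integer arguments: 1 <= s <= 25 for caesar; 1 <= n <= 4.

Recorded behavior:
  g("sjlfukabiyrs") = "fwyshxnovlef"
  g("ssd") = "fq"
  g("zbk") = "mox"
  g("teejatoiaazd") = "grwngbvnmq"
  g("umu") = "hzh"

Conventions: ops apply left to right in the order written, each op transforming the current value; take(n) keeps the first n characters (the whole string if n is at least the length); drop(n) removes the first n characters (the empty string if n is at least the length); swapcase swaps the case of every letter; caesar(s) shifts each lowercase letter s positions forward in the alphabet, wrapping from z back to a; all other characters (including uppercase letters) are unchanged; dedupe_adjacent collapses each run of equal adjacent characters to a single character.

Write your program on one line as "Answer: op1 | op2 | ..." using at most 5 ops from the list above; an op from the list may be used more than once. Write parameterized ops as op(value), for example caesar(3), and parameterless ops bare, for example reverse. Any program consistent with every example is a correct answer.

caesar(18) | caesar(22) | caesar(5) | caesar(20) | dedupe_adjacent

Check, running the answer program on each example:
  "sjlfukabiyrs" -> "kbdxmcstaqjk" -> "gxztiyopwmfg" -> "lceyndtubrkl" -> "fwyshxnovlef" -> "fwyshxnovlef"
  "ssd" -> "kkv" -> "ggr" -> "llw" -> "ffq" -> "fq"
  "zbk" -> "rtc" -> "npy" -> "sud" -> "mox" -> "mox"
  "teejatoiaazd" -> "lwwbslgassrv" -> "hssxohcwoonr" -> "mxxctmhbttsw" -> "grrwngbvnnmq" -> "grwngbvnmq"
  "umu" -> "mem" -> "iai" -> "nfn" -> "hzh" -> "hzh"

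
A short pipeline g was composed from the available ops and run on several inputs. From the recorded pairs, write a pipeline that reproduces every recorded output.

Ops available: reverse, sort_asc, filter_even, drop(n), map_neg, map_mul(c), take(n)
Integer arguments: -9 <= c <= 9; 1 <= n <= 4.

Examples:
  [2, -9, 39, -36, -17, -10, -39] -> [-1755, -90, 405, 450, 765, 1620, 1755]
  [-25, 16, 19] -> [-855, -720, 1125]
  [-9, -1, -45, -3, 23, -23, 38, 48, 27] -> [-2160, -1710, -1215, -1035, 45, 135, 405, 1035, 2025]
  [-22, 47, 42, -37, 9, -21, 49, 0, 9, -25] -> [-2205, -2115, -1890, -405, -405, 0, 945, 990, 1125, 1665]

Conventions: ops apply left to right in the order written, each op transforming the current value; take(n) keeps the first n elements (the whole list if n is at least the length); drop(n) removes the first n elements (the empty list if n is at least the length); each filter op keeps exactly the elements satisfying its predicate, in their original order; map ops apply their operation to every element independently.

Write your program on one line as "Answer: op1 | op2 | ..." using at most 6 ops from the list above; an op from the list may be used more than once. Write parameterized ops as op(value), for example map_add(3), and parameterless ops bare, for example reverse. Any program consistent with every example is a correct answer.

sort_asc | reverse | map_mul(-5) | map_neg | map_mul(-9)

Check, running the answer program on each example:
  [2, -9, 39, -36, -17, -10, -39] -> [-39, -36, -17, -10, -9, 2, 39] -> [39, 2, -9, -10, -17, -36, -39] -> [-195, -10, 45, 50, 85, 180, 195] -> [195, 10, -45, -50, -85, -180, -195] -> [-1755, -90, 405, 450, 765, 1620, 1755]
  [-25, 16, 19] -> [-25, 16, 19] -> [19, 16, -25] -> [-95, -80, 125] -> [95, 80, -125] -> [-855, -720, 1125]
  [-9, -1, -45, -3, 23, -23, 38, 48, 27] -> [-45, -23, -9, -3, -1, 23, 27, 38, 48] -> [48, 38, 27, 23, -1, -3, -9, -23, -45] -> [-240, -190, -135, -115, 5, 15, 45, 115, 225] -> [240, 190, 135, 115, -5, -15, -45, -115, -225] -> [-2160, -1710, -1215, -1035, 45, 135, 405, 1035, 2025]
  [-22, 47, 42, -37, 9, -21, 49, 0, 9, -25] -> [-37, -25, -22, -21, 0, 9, 9, 42, 47, 49] -> [49, 47, 42, 9, 9, 0, -21, -22, -25, -37] -> [-245, -235, -210, -45, -45, 0, 105, 110, 125, 185] -> [245, 235, 210, 45, 45, 0, -105, -110, -125, -185] -> [-2205, -2115, -1890, -405, -405, 0, 945, 990, 1125, 1665]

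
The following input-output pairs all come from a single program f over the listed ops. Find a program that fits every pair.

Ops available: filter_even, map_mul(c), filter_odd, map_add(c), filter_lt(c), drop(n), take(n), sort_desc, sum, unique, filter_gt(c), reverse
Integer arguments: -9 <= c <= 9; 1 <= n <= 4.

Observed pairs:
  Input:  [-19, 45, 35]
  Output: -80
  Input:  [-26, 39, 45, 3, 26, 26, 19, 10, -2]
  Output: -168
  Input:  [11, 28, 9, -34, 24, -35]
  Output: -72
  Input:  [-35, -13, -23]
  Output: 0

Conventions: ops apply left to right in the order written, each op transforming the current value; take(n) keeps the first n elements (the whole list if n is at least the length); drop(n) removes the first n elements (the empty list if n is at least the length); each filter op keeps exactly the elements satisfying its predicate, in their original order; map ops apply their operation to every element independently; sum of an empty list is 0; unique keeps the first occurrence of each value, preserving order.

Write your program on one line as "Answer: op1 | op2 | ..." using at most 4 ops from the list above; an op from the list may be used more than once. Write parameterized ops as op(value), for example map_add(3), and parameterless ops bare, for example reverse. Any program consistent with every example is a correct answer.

map_mul(-1) | filter_lt(0) | reverse | sum

Check, running the answer program on each example:
  [-19, 45, 35] -> [19, -45, -35] -> [-45, -35] -> [-35, -45] -> -80
  [-26, 39, 45, 3, 26, 26, 19, 10, -2] -> [26, -39, -45, -3, -26, -26, -19, -10, 2] -> [-39, -45, -3, -26, -26, -19, -10] -> [-10, -19, -26, -26, -3, -45, -39] -> -168
  [11, 28, 9, -34, 24, -35] -> [-11, -28, -9, 34, -24, 35] -> [-11, -28, -9, -24] -> [-24, -9, -28, -11] -> -72
  [-35, -13, -23] -> [35, 13, 23] -> [] -> [] -> 0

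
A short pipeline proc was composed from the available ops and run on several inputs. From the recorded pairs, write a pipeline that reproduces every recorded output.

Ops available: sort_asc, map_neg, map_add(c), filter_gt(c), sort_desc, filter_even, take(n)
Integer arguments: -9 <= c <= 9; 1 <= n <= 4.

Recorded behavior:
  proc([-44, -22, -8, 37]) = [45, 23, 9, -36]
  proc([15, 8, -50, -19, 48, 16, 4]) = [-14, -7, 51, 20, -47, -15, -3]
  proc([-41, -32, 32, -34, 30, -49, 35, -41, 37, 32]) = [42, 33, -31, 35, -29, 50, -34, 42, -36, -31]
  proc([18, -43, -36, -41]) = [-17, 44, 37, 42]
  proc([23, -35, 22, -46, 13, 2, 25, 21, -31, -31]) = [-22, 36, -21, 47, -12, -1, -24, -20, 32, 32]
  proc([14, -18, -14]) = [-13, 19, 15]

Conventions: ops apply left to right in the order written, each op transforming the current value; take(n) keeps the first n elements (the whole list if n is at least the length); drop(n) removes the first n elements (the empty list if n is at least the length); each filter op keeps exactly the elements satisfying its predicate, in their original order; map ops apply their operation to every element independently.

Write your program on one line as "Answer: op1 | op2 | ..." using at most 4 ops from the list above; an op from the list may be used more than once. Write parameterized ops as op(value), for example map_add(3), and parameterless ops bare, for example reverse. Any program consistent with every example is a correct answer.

map_neg | map_add(2) | map_add(-1)

Check, running the answer program on each example:
  [-44, -22, -8, 37] -> [44, 22, 8, -37] -> [46, 24, 10, -35] -> [45, 23, 9, -36]
  [15, 8, -50, -19, 48, 16, 4] -> [-15, -8, 50, 19, -48, -16, -4] -> [-13, -6, 52, 21, -46, -14, -2] -> [-14, -7, 51, 20, -47, -15, -3]
  [-41, -32, 32, -34, 30, -49, 35, -41, 37, 32] -> [41, 32, -32, 34, -30, 49, -35, 41, -37, -32] -> [43, 34, -30, 36, -28, 51, -33, 43, -35, -30] -> [42, 33, -31, 35, -29, 50, -34, 42, -36, -31]
  [18, -43, -36, -41] -> [-18, 43, 36, 41] -> [-16, 45, 38, 43] -> [-17, 44, 37, 42]
  [23, -35, 22, -46, 13, 2, 25, 21, -31, -31] -> [-23, 35, -22, 46, -13, -2, -25, -21, 31, 31] -> [-21, 37, -20, 48, -11, 0, -23, -19, 33, 33] -> [-22, 36, -21, 47, -12, -1, -24, -20, 32, 32]
  [14, -18, -14] -> [-14, 18, 14] -> [-12, 20, 16] -> [-13, 19, 15]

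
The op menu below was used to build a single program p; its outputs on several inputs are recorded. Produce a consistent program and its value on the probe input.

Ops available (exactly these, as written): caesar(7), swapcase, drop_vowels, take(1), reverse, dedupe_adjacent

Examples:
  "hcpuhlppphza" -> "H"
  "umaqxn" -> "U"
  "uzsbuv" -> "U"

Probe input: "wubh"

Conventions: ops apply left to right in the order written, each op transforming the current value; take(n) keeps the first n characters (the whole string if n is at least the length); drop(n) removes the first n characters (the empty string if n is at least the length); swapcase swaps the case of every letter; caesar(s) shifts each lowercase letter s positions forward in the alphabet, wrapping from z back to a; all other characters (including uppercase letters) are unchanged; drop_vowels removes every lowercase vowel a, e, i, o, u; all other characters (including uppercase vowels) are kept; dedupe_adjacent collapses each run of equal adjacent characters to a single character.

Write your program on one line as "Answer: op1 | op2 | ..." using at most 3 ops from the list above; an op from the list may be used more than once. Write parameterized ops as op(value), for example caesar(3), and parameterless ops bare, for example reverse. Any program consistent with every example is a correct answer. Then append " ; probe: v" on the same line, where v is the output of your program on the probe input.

dedupe_adjacent | take(1) | swapcase ; probe: "W"

Check, running the answer program on each example:
  "hcpuhlppphza" -> "hcpuhlphza" -> "h" -> "H"
  "umaqxn" -> "umaqxn" -> "u" -> "U"
  "uzsbuv" -> "uzsbuv" -> "u" -> "U"
  probe: "wubh" -> "wubh" -> "w" -> "W"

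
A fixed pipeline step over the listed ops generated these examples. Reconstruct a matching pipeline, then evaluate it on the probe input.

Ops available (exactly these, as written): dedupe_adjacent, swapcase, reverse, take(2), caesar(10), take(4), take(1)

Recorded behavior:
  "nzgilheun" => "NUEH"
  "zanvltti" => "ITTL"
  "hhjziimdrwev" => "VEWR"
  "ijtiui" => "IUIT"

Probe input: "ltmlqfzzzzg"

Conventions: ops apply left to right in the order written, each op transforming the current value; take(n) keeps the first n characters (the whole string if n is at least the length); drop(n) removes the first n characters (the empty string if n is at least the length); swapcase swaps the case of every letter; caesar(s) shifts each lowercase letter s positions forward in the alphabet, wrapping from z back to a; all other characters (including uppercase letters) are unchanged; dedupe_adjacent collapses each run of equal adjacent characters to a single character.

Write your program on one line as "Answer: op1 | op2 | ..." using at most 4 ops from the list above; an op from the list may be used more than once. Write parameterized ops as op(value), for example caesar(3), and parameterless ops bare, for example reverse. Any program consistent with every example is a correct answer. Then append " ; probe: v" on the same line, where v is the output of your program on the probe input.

reverse | swapcase | take(4) ; probe: "GZZZ"

Check, running the answer program on each example:
  "nzgilheun" -> "nuehligzn" -> "NUEHLIGZN" -> "NUEH"
  "zanvltti" -> "ittlvnaz" -> "ITTLVNAZ" -> "ITTL"
  "hhjziimdrwev" -> "vewrdmiizjhh" -> "VEWRDMIIZJHH" -> "VEWR"
  "ijtiui" -> "iuitji" -> "IUITJI" -> "IUIT"
  probe: "ltmlqfzzzzg" -> "gzzzzfqlmtl" -> "GZZZZFQLMTL" -> "GZZZ"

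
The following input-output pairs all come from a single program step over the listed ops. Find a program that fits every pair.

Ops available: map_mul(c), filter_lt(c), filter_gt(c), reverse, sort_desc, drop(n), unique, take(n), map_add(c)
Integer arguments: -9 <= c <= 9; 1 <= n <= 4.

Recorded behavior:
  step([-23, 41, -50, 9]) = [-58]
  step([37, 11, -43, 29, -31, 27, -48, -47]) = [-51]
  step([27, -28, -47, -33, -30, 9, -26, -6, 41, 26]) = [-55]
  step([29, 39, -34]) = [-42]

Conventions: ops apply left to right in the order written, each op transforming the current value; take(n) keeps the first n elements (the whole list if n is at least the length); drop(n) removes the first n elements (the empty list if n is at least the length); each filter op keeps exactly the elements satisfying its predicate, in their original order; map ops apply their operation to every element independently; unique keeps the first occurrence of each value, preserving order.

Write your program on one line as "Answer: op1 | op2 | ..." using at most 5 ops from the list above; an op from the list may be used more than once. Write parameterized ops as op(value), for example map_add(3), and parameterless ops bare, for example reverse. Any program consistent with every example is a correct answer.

drop(2) | map_add(-4) | map_add(-2) | map_add(-2) | take(1)

Check, running the answer program on each example:
  [-23, 41, -50, 9] -> [-50, 9] -> [-54, 5] -> [-56, 3] -> [-58, 1] -> [-58]
  [37, 11, -43, 29, -31, 27, -48, -47] -> [-43, 29, -31, 27, -48, -47] -> [-47, 25, -35, 23, -52, -51] -> [-49, 23, -37, 21, -54, -53] -> [-51, 21, -39, 19, -56, -55] -> [-51]
  [27, -28, -47, -33, -30, 9, -26, -6, 41, 26] -> [-47, -33, -30, 9, -26, -6, 41, 26] -> [-51, -37, -34, 5, -30, -10, 37, 22] -> [-53, -39, -36, 3, -32, -12, 35, 20] -> [-55, -41, -38, 1, -34, -14, 33, 18] -> [-55]
  [29, 39, -34] -> [-34] -> [-38] -> [-40] -> [-42] -> [-42]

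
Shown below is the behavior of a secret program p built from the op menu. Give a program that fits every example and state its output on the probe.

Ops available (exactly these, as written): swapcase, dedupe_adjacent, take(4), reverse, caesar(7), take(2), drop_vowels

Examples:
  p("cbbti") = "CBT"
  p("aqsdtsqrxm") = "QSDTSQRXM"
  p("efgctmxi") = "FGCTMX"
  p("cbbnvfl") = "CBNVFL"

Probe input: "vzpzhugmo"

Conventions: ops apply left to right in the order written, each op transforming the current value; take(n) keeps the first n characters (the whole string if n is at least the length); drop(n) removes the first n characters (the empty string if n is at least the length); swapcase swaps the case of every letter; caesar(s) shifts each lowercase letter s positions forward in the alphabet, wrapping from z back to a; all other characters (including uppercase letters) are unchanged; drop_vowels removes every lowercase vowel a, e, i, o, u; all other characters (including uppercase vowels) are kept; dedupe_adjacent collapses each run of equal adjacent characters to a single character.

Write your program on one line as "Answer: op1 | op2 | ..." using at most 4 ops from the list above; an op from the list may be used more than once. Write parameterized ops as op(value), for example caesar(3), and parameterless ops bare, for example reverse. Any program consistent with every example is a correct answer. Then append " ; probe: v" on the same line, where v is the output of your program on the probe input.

dedupe_adjacent | drop_vowels | swapcase ; probe: "VZPZHGM"

Check, running the answer program on each example:
  "cbbti" -> "cbti" -> "cbt" -> "CBT"
  "aqsdtsqrxm" -> "aqsdtsqrxm" -> "qsdtsqrxm" -> "QSDTSQRXM"
  "efgctmxi" -> "efgctmxi" -> "fgctmx" -> "FGCTMX"
  "cbbnvfl" -> "cbnvfl" -> "cbnvfl" -> "CBNVFL"
  probe: "vzpzhugmo" -> "vzpzhugmo" -> "vzpzhgm" -> "VZPZHGM"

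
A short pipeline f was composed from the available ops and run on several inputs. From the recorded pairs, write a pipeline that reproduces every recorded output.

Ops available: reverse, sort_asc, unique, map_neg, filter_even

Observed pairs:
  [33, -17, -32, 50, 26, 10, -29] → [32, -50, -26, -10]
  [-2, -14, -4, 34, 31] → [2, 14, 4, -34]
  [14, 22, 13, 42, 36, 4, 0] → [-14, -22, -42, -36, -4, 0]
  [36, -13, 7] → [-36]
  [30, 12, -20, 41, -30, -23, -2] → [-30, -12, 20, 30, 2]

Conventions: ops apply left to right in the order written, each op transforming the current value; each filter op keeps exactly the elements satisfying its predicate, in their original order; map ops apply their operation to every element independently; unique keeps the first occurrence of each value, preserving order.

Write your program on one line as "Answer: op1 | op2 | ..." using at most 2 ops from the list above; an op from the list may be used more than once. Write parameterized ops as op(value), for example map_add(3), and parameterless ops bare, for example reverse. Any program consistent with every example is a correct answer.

map_neg | filter_even

Check, running the answer program on each example:
  [33, -17, -32, 50, 26, 10, -29] -> [-33, 17, 32, -50, -26, -10, 29] -> [32, -50, -26, -10]
  [-2, -14, -4, 34, 31] -> [2, 14, 4, -34, -31] -> [2, 14, 4, -34]
  [14, 22, 13, 42, 36, 4, 0] -> [-14, -22, -13, -42, -36, -4, 0] -> [-14, -22, -42, -36, -4, 0]
  [36, -13, 7] -> [-36, 13, -7] -> [-36]
  [30, 12, -20, 41, -30, -23, -2] -> [-30, -12, 20, -41, 30, 23, 2] -> [-30, -12, 20, 30, 2]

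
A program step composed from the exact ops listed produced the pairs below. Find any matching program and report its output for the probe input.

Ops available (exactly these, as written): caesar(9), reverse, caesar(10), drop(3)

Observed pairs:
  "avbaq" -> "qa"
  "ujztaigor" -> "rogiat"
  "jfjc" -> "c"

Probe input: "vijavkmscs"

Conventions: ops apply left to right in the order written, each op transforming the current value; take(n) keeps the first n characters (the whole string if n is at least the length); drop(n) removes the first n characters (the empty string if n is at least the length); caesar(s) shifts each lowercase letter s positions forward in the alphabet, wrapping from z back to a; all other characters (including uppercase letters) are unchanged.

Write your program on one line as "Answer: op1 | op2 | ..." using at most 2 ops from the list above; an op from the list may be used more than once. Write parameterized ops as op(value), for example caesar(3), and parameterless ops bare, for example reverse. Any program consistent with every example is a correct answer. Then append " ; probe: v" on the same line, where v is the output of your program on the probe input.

drop(3) | reverse ; probe: "scsmkva"

Check, running the answer program on each example:
  "avbaq" -> "aq" -> "qa"
  "ujztaigor" -> "taigor" -> "rogiat"
  "jfjc" -> "c" -> "c"
  probe: "vijavkmscs" -> "avkmscs" -> "scsmkva"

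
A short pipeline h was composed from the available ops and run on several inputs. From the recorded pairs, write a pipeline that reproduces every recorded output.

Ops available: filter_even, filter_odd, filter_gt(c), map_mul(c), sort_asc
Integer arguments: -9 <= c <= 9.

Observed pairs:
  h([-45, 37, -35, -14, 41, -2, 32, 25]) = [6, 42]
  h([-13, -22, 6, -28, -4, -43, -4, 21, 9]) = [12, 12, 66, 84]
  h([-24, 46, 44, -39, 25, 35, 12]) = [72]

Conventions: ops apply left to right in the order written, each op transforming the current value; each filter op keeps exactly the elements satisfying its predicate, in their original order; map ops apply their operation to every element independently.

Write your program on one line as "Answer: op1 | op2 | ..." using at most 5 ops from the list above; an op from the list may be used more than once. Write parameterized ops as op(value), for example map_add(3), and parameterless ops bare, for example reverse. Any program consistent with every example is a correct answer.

map_mul(-3) | sort_asc | filter_gt(-5) | filter_even

Check, running the answer program on each example:
  [-45, 37, -35, -14, 41, -2, 32, 25] -> [135, -111, 105, 42, -123, 6, -96, -75] -> [-123, -111, -96, -75, 6, 42, 105, 135] -> [6, 42, 105, 135] -> [6, 42]
  [-13, -22, 6, -28, -4, -43, -4, 21, 9] -> [39, 66, -18, 84, 12, 129, 12, -63, -27] -> [-63, -27, -18, 12, 12, 39, 66, 84, 129] -> [12, 12, 39, 66, 84, 129] -> [12, 12, 66, 84]
  [-24, 46, 44, -39, 25, 35, 12] -> [72, -138, -132, 117, -75, -105, -36] -> [-138, -132, -105, -75, -36, 72, 117] -> [72, 117] -> [72]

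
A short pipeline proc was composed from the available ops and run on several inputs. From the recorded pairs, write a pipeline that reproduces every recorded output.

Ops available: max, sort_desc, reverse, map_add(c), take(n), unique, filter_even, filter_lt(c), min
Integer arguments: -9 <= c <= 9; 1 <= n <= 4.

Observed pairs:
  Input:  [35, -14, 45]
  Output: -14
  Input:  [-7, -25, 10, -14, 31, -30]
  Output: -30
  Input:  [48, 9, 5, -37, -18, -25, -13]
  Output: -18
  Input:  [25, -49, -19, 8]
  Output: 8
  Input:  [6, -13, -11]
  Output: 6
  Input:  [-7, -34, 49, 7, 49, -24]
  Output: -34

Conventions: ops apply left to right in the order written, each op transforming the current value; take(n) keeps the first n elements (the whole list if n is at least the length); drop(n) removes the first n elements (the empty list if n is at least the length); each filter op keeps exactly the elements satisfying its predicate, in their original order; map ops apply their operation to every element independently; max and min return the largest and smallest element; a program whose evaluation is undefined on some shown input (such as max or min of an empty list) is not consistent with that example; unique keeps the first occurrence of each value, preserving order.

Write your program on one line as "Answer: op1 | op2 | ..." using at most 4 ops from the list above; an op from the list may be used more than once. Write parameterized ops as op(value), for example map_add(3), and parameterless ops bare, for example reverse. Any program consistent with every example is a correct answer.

sort_desc | reverse | filter_even | min

Check, running the answer program on each example:
  [35, -14, 45] -> [45, 35, -14] -> [-14, 35, 45] -> [-14] -> -14
  [-7, -25, 10, -14, 31, -30] -> [31, 10, -7, -14, -25, -30] -> [-30, -25, -14, -7, 10, 31] -> [-30, -14, 10] -> -30
  [48, 9, 5, -37, -18, -25, -13] -> [48, 9, 5, -13, -18, -25, -37] -> [-37, -25, -18, -13, 5, 9, 48] -> [-18, 48] -> -18
  [25, -49, -19, 8] -> [25, 8, -19, -49] -> [-49, -19, 8, 25] -> [8] -> 8
  [6, -13, -11] -> [6, -11, -13] -> [-13, -11, 6] -> [6] -> 6
  [-7, -34, 49, 7, 49, -24] -> [49, 49, 7, -7, -24, -34] -> [-34, -24, -7, 7, 49, 49] -> [-34, -24] -> -34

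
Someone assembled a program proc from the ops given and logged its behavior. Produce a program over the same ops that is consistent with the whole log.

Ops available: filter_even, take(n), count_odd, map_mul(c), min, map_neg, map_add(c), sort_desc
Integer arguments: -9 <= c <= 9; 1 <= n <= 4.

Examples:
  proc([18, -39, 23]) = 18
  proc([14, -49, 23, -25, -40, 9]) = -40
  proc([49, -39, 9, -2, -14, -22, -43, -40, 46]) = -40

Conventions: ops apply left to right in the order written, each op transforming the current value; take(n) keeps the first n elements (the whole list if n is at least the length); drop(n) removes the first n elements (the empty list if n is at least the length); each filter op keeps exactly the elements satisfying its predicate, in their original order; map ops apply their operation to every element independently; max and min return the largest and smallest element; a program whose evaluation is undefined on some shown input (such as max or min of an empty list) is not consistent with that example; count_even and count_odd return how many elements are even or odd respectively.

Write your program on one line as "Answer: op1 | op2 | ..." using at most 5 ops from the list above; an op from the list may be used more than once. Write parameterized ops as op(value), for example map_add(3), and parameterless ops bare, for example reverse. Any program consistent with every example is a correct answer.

map_mul(-1) | filter_even | take(4) | map_neg | min

Check, running the answer program on each example:
  [18, -39, 23] -> [-18, 39, -23] -> [-18] -> [-18] -> [18] -> 18
  [14, -49, 23, -25, -40, 9] -> [-14, 49, -23, 25, 40, -9] -> [-14, 40] -> [-14, 40] -> [14, -40] -> -40
  [49, -39, 9, -2, -14, -22, -43, -40, 46] -> [-49, 39, -9, 2, 14, 22, 43, 40, -46] -> [2, 14, 22, 40, -46] -> [2, 14, 22, 40] -> [-2, -14, -22, -40] -> -40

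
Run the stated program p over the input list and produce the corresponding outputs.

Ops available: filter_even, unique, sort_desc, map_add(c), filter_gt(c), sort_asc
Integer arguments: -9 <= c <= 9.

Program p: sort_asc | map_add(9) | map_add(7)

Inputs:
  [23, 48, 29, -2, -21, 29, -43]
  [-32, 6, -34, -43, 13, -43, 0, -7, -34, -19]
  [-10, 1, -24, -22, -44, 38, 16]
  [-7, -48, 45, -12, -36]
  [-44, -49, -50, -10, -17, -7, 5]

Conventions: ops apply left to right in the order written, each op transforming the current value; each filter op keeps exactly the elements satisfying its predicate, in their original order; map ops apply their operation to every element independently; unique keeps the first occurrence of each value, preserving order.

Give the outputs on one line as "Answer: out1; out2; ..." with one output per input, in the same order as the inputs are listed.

[-27, -5, 14, 39, 45, 45, 64]; [-27, -27, -18, -18, -16, -3, 9, 16, 22, 29]; [-28, -8, -6, 6, 17, 32, 54]; [-32, -20, 4, 9, 61]; [-34, -33, -28, -1, 6, 9, 21]

Execution, op by op:
  [23, 48, 29, -2, -21, 29, -43] -> [-43, -21, -2, 23, 29, 29, 48] -> [-34, -12, 7, 32, 38, 38, 57] -> [-27, -5, 14, 39, 45, 45, 64]
  [-32, 6, -34, -43, 13, -43, 0, -7, -34, -19] -> [-43, -43, -34, -34, -32, -19, -7, 0, 6, 13] -> [-34, -34, -25, -25, -23, -10, 2, 9, 15, 22] -> [-27, -27, -18, -18, -16, -3, 9, 16, 22, 29]
  [-10, 1, -24, -22, -44, 38, 16] -> [-44, -24, -22, -10, 1, 16, 38] -> [-35, -15, -13, -1, 10, 25, 47] -> [-28, -8, -6, 6, 17, 32, 54]
  [-7, -48, 45, -12, -36] -> [-48, -36, -12, -7, 45] -> [-39, -27, -3, 2, 54] -> [-32, -20, 4, 9, 61]
  [-44, -49, -50, -10, -17, -7, 5] -> [-50, -49, -44, -17, -10, -7, 5] -> [-41, -40, -35, -8, -1, 2, 14] -> [-34, -33, -28, -1, 6, 9, 21]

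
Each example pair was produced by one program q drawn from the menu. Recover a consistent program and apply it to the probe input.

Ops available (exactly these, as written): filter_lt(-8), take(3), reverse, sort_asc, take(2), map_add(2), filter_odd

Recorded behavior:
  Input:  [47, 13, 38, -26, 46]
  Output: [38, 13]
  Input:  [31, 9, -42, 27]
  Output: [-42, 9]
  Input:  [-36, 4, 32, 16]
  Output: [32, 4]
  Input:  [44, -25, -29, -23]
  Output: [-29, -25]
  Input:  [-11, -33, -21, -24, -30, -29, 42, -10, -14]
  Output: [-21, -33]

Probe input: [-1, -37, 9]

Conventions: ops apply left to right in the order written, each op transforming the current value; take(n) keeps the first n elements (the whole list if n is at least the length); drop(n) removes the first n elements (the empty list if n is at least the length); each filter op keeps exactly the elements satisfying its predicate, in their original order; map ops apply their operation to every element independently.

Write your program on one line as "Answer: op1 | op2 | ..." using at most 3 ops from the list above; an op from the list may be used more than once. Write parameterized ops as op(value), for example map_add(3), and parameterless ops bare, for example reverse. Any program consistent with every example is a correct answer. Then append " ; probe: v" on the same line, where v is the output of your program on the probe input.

take(3) | reverse | take(2) ; probe: [9, -37]

Check, running the answer program on each example:
  [47, 13, 38, -26, 46] -> [47, 13, 38] -> [38, 13, 47] -> [38, 13]
  [31, 9, -42, 27] -> [31, 9, -42] -> [-42, 9, 31] -> [-42, 9]
  [-36, 4, 32, 16] -> [-36, 4, 32] -> [32, 4, -36] -> [32, 4]
  [44, -25, -29, -23] -> [44, -25, -29] -> [-29, -25, 44] -> [-29, -25]
  [-11, -33, -21, -24, -30, -29, 42, -10, -14] -> [-11, -33, -21] -> [-21, -33, -11] -> [-21, -33]
  probe: [-1, -37, 9] -> [-1, -37, 9] -> [9, -37, -1] -> [9, -37]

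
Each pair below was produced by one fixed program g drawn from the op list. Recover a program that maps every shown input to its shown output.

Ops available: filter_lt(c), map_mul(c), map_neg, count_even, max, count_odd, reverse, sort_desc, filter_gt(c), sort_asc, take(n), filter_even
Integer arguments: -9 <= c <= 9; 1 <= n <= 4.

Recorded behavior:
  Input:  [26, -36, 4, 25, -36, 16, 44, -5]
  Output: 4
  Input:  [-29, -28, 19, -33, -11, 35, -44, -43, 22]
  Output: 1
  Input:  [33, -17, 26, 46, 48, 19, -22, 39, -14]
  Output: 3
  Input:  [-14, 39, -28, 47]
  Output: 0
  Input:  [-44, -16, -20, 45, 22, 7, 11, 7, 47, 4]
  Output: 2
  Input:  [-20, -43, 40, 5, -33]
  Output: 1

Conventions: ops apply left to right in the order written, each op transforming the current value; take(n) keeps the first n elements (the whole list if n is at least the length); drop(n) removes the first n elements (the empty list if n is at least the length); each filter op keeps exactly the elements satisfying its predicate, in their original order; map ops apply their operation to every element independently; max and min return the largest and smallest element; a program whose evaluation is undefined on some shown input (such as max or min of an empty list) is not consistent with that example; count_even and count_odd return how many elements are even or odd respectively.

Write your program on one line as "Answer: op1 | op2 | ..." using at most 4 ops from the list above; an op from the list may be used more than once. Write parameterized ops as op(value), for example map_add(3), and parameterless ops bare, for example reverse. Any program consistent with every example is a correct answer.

filter_gt(-4) | sort_desc | count_even

Check, running the answer program on each example:
  [26, -36, 4, 25, -36, 16, 44, -5] -> [26, 4, 25, 16, 44] -> [44, 26, 25, 16, 4] -> 4
  [-29, -28, 19, -33, -11, 35, -44, -43, 22] -> [19, 35, 22] -> [35, 22, 19] -> 1
  [33, -17, 26, 46, 48, 19, -22, 39, -14] -> [33, 26, 46, 48, 19, 39] -> [48, 46, 39, 33, 26, 19] -> 3
  [-14, 39, -28, 47] -> [39, 47] -> [47, 39] -> 0
  [-44, -16, -20, 45, 22, 7, 11, 7, 47, 4] -> [45, 22, 7, 11, 7, 47, 4] -> [47, 45, 22, 11, 7, 7, 4] -> 2
  [-20, -43, 40, 5, -33] -> [40, 5] -> [40, 5] -> 1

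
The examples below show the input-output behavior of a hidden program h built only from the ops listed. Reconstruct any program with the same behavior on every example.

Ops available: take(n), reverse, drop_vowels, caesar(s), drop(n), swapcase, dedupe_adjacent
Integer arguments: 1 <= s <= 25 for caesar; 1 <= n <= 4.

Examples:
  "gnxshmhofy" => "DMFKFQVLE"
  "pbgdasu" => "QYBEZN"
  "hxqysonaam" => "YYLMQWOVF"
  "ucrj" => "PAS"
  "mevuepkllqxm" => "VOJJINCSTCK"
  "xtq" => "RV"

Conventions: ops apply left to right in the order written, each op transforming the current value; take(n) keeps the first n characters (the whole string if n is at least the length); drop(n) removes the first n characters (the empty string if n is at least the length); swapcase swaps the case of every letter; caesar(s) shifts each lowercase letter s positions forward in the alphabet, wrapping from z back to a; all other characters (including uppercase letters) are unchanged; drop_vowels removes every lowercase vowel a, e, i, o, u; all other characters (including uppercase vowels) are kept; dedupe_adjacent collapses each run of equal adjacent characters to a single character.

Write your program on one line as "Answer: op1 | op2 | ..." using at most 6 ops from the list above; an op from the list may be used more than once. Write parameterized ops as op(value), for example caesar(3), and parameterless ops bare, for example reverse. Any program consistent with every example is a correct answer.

reverse | caesar(25) | caesar(2) | caesar(23) | drop(1) | swapcase

Check, running the answer program on each example:
  "gnxshmhofy" -> "yfohmhsxng" -> "xenglgrwmf" -> "zgpinityoh" -> "wdmfkfqvle" -> "dmfkfqvle" -> "DMFKFQVLE"
  "pbgdasu" -> "usadgbp" -> "trzcfao" -> "vtbehcq" -> "sqybezn" -> "qybezn" -> "QYBEZN"
  "hxqysonaam" -> "maanosyqxh" -> "lzzmnrxpwg" -> "nbboptzryi" -> "kyylmqwovf" -> "yylmqwovf" -> "YYLMQWOVF"
  "ucrj" -> "jrcu" -> "iqbt" -> "ksdv" -> "hpas" -> "pas" -> "PAS"
  "mevuepkllqxm" -> "mxqllkpeuvem" -> "lwpkkjodtudl" -> "nyrmmlqfvwfn" -> "kvojjincstck" -> "vojjincstck" -> "VOJJINCSTCK"
  "xtq" -> "qtx" -> "psw" -> "ruy" -> "orv" -> "rv" -> "RV"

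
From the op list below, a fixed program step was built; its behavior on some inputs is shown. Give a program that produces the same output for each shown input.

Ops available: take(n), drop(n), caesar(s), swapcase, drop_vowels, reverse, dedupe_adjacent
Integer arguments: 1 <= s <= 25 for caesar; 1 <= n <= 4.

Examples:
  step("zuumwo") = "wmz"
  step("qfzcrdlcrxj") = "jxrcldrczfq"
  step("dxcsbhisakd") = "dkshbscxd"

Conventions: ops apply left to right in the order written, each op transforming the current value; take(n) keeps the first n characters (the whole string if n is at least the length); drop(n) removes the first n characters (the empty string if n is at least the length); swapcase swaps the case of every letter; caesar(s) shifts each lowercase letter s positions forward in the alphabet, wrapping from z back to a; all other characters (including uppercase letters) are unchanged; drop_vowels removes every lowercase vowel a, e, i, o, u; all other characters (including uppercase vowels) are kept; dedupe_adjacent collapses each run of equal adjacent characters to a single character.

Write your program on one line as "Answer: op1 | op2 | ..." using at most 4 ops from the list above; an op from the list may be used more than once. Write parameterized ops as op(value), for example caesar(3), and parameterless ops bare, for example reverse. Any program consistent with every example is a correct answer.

dedupe_adjacent | reverse | drop_vowels

Check, running the answer program on each example:
  "zuumwo" -> "zumwo" -> "owmuz" -> "wmz"
  "qfzcrdlcrxj" -> "qfzcrdlcrxj" -> "jxrcldrczfq" -> "jxrcldrczfq"
  "dxcsbhisakd" -> "dxcsbhisakd" -> "dkasihbscxd" -> "dkshbscxd"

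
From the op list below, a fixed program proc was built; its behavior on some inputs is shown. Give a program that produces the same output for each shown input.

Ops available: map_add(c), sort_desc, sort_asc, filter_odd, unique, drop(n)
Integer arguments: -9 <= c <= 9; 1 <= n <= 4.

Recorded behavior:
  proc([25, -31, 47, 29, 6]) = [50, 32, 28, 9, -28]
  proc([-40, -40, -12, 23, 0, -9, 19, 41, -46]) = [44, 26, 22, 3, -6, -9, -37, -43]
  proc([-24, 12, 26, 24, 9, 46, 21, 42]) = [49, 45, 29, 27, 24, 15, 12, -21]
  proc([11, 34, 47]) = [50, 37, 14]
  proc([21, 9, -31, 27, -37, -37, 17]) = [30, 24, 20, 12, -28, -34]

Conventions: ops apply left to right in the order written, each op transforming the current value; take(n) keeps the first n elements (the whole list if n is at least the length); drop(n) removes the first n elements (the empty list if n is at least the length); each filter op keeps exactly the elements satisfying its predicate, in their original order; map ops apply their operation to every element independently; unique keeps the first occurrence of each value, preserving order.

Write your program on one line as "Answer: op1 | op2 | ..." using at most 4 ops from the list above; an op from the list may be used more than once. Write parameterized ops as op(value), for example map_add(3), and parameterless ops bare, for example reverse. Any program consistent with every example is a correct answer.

map_add(3) | unique | sort_desc

Check, running the answer program on each example:
  [25, -31, 47, 29, 6] -> [28, -28, 50, 32, 9] -> [28, -28, 50, 32, 9] -> [50, 32, 28, 9, -28]
  [-40, -40, -12, 23, 0, -9, 19, 41, -46] -> [-37, -37, -9, 26, 3, -6, 22, 44, -43] -> [-37, -9, 26, 3, -6, 22, 44, -43] -> [44, 26, 22, 3, -6, -9, -37, -43]
  [-24, 12, 26, 24, 9, 46, 21, 42] -> [-21, 15, 29, 27, 12, 49, 24, 45] -> [-21, 15, 29, 27, 12, 49, 24, 45] -> [49, 45, 29, 27, 24, 15, 12, -21]
  [11, 34, 47] -> [14, 37, 50] -> [14, 37, 50] -> [50, 37, 14]
  [21, 9, -31, 27, -37, -37, 17] -> [24, 12, -28, 30, -34, -34, 20] -> [24, 12, -28, 30, -34, 20] -> [30, 24, 20, 12, -28, -34]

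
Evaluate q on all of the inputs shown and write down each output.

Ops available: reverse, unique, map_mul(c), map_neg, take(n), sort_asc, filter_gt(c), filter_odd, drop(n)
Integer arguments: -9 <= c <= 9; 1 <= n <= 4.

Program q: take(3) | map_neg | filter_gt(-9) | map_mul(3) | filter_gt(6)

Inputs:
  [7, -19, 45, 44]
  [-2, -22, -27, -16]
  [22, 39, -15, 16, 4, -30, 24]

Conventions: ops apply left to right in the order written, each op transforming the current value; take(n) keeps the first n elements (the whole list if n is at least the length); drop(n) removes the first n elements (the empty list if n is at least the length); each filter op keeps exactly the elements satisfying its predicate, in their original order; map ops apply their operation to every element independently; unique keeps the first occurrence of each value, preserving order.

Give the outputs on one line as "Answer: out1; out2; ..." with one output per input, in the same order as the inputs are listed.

Execution, op by op:
  [7, -19, 45, 44] -> [7, -19, 45] -> [-7, 19, -45] -> [-7, 19] -> [-21, 57] -> [57]
  [-2, -22, -27, -16] -> [-2, -22, -27] -> [2, 22, 27] -> [2, 22, 27] -> [6, 66, 81] -> [66, 81]
  [22, 39, -15, 16, 4, -30, 24] -> [22, 39, -15] -> [-22, -39, 15] -> [15] -> [45] -> [45]

[57]; [66, 81]; [45]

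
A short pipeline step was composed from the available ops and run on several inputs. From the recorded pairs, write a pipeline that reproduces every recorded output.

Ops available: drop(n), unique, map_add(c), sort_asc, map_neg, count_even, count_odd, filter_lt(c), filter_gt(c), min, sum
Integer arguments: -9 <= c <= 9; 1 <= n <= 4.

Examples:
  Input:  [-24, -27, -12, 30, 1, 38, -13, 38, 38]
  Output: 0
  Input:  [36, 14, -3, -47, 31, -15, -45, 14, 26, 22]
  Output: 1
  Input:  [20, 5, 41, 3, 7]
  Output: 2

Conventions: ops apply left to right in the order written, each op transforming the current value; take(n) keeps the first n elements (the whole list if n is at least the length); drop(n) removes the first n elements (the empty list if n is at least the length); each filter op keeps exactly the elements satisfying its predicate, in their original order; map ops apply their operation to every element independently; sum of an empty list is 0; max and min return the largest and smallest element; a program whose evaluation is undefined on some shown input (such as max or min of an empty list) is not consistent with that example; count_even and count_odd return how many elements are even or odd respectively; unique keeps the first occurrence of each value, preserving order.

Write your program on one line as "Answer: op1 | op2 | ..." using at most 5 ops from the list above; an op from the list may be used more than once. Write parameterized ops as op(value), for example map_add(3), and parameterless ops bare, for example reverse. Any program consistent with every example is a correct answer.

map_add(-6) | map_add(-2) | map_add(-2) | filter_gt(-5) | count_odd

Check, running the answer program on each example:
  [-24, -27, -12, 30, 1, 38, -13, 38, 38] -> [-30, -33, -18, 24, -5, 32, -19, 32, 32] -> [-32, -35, -20, 22, -7, 30, -21, 30, 30] -> [-34, -37, -22, 20, -9, 28, -23, 28, 28] -> [20, 28, 28, 28] -> 0
  [36, 14, -3, -47, 31, -15, -45, 14, 26, 22] -> [30, 8, -9, -53, 25, -21, -51, 8, 20, 16] -> [28, 6, -11, -55, 23, -23, -53, 6, 18, 14] -> [26, 4, -13, -57, 21, -25, -55, 4, 16, 12] -> [26, 4, 21, 4, 16, 12] -> 1
  [20, 5, 41, 3, 7] -> [14, -1, 35, -3, 1] -> [12, -3, 33, -5, -1] -> [10, -5, 31, -7, -3] -> [10, 31, -3] -> 2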